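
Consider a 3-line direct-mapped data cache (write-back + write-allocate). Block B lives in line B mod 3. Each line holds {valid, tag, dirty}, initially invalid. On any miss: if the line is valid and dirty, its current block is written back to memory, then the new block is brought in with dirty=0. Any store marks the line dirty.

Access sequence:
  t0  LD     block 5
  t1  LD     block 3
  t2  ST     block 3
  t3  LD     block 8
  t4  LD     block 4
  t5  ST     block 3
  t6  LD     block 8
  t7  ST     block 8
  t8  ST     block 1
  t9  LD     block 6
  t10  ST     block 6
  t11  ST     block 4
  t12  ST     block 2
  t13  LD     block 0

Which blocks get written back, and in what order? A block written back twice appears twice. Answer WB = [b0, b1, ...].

WB = [3, 1, 8, 6]

0: R B5 → L2 miss [-]
1: R B3 → L0 miss [-]
2: W B3 → L0 hit [D]
3: R B8 → L2 miss [-]
4: R B4 → L1 miss [-]
5: W B3 → L0 hit [D]
6: R B8 → L2 hit [-]
7: W B8 → L2 hit [D]
8: W B1 → L1 miss [D]
9: R B6 → L0 miss wb→B3 [-]
10: W B6 → L0 hit [D]
11: W B4 → L1 miss wb→B1 [D]
12: W B2 → L2 miss wb→B8 [D]
13: R B0 → L0 miss wb→B6 [-]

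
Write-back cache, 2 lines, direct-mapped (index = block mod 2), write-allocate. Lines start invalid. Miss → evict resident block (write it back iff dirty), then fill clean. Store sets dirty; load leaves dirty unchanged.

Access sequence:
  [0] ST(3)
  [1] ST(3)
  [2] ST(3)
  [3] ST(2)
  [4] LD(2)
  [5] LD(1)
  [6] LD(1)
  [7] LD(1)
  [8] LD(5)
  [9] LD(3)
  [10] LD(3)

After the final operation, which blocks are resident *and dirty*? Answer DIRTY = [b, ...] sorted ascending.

DIRTY = [2]

0: W B3 -> L1 miss  d=D]
1: W B3 -> L1 hit  d=D]
2: W B3 -> L1 hit  d=D]
3: W B2 -> L0 miss  d=D]
4: R B2 -> L0 hit  d=D]
5: R B1 -> L1 miss wb->B3  d=-]
6: R B1 -> L1 hit  d=-]
7: R B1 -> L1 hit  d=-]
8: R B5 -> L1 miss  d=-]
9: R B3 -> L1 miss  d=-]
10: R B3 -> L1 hit  d=-]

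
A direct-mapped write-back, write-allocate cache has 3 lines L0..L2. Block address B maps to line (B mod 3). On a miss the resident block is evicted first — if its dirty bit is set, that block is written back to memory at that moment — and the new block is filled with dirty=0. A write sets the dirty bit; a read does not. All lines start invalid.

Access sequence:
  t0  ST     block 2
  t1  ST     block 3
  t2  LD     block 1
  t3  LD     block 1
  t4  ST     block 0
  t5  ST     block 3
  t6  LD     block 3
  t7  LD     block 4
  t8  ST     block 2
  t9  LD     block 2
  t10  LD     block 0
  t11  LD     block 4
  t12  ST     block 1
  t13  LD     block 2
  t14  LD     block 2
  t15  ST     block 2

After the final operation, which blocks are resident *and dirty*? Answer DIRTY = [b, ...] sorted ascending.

0: W B2 → L2 miss [D]
1: W B3 → L0 miss [D]
2: R B1 → L1 miss [-]
3: R B1 → L1 hit [-]
4: W B0 → L0 miss wb→B3 [D]
5: W B3 → L0 miss wb→B0 [D]
6: R B3 → L0 hit [D]
7: R B4 → L1 miss [-]
8: W B2 → L2 hit [D]
9: R B2 → L2 hit [D]
10: R B0 → L0 miss wb→B3 [-]
11: R B4 → L1 hit [-]
12: W B1 → L1 miss [D]
13: R B2 → L2 hit [D]
14: R B2 → L2 hit [D]
15: W B2 → L2 hit [D]

DIRTY = [1, 2]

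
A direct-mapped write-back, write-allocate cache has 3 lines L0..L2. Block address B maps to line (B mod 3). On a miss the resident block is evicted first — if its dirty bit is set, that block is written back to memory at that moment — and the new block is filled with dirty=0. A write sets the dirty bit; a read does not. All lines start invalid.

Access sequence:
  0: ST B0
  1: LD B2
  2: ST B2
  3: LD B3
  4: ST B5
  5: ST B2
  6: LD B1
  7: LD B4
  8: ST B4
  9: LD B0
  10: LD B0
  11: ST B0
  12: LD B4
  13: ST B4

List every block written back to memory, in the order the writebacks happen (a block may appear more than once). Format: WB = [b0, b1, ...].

0: W B0 -> L0 miss  d=D]
1: R B2 -> L2 miss  d=-]
2: W B2 -> L2 hit  d=D]
3: R B3 -> L0 miss wb->B0  d=-]
4: W B5 -> L2 miss wb->B2  d=D]
5: W B2 -> L2 miss wb->B5  d=D]
6: R B1 -> L1 miss  d=-]
7: R B4 -> L1 miss  d=-]
8: W B4 -> L1 hit  d=D]
9: R B0 -> L0 miss  d=-]
10: R B0 -> L0 hit  d=-]
11: W B0 -> L0 hit  d=D]
12: R B4 -> L1 hit  d=D]
13: W B4 -> L1 hit  d=D]

WB = [0, 2, 5]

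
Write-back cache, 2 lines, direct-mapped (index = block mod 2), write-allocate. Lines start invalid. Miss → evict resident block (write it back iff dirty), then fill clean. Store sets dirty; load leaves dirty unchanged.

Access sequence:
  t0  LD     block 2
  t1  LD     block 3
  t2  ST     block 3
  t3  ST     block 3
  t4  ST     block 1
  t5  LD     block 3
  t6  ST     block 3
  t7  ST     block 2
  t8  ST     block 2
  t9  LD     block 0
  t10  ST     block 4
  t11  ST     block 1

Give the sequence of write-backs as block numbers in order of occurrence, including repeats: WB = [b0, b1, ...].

0: R B2 -> L0 miss  d=-]
1: R B3 -> L1 miss  d=-]
2: W B3 -> L1 hit  d=D]
3: W B3 -> L1 hit  d=D]
4: W B1 -> L1 miss wb->B3  d=D]
5: R B3 -> L1 miss wb->B1  d=-]
6: W B3 -> L1 hit  d=D]
7: W B2 -> L0 hit  d=D]
8: W B2 -> L0 hit  d=D]
9: R B0 -> L0 miss wb->B2  d=-]
10: W B4 -> L0 miss  d=D]
11: W B1 -> L1 miss wb->B3  d=D]

WB = [3, 1, 2, 3]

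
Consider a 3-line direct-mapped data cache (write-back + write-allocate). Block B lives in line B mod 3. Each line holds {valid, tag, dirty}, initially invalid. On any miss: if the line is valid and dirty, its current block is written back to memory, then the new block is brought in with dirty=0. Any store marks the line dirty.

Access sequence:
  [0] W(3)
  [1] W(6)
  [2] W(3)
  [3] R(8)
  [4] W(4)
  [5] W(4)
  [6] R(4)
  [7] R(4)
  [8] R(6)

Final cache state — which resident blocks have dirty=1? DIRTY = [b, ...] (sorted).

0: W B3 → L0 miss [D]
1: W B6 → L0 miss wb→B3 [D]
2: W B3 → L0 miss wb→B6 [D]
3: R B8 → L2 miss [-]
4: W B4 → L1 miss [D]
5: W B4 → L1 hit [D]
6: R B4 → L1 hit [D]
7: R B4 → L1 hit [D]
8: R B6 → L0 miss wb→B3 [-]

DIRTY = [4]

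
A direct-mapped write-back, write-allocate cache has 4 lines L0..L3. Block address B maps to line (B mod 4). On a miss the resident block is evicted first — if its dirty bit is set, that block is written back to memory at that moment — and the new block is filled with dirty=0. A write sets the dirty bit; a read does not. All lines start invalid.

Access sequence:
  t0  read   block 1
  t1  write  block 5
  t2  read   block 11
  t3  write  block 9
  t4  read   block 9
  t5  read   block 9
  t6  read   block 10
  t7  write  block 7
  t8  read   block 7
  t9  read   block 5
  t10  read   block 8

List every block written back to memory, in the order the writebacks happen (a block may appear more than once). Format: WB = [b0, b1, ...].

0: R B1 -> L1 miss  d=-]
1: W B5 -> L1 miss  d=D]
2: R B11 -> L3 miss  d=-]
3: W B9 -> L1 miss wb->B5  d=D]
4: R B9 -> L1 hit  d=D]
5: R B9 -> L1 hit  d=D]
6: R B10 -> L2 miss  d=-]
7: W B7 -> L3 miss  d=D]
8: R B7 -> L3 hit  d=D]
9: R B5 -> L1 miss wb->B9  d=-]
10: R B8 -> L0 miss  d=-]

WB = [5, 9]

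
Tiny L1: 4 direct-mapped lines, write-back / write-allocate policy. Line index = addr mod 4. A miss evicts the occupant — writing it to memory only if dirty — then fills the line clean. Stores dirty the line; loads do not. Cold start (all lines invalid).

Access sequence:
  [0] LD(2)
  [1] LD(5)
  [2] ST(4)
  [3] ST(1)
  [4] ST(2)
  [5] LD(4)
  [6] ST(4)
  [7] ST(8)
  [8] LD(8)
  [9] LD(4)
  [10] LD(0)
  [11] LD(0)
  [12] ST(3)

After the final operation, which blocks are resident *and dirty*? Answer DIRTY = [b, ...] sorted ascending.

DIRTY = [1, 2, 3]

  0 | R B2 → L2 miss [-]
  1 | R B5 → L1 miss [-]
  2 | W B4 → L0 miss [D]
  3 | W B1 → L1 miss [D]
  4 | W B2 → L2 hit [D]
  5 | R B4 → L0 hit [D]
  6 | W B4 → L0 hit [D]
  7 | W B8 → L0 miss wb→B4 [D]
  8 | R B8 → L0 hit [D]
  9 | R B4 → L0 miss wb→B8 [-]
  10 | R B0 → L0 miss [-]
  11 | R B0 → L0 hit [-]
  12 | W B3 → L3 miss [D]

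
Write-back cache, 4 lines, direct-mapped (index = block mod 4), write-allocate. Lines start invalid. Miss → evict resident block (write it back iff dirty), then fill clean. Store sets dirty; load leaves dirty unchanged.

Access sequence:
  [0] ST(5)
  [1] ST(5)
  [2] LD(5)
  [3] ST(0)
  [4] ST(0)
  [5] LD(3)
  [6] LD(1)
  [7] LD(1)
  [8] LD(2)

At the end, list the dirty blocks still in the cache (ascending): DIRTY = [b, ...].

DIRTY = [0]

0: W B5 → L1 miss [D]
1: W B5 → L1 hit [D]
2: R B5 → L1 hit [D]
3: W B0 → L0 miss [D]
4: W B0 → L0 hit [D]
5: R B3 → L3 miss [-]
6: R B1 → L1 miss wb→B5 [-]
7: R B1 → L1 hit [-]
8: R B2 → L2 miss [-]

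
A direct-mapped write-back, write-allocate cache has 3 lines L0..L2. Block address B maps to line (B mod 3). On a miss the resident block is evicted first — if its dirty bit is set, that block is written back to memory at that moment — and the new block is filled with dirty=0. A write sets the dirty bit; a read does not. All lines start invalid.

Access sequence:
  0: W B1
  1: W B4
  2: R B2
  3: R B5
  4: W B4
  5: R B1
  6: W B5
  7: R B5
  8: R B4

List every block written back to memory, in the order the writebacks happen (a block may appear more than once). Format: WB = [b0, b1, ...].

  0 | W B1 → L1 miss [D]
  1 | W B4 → L1 miss wb→B1 [D]
  2 | R B2 → L2 miss [-]
  3 | R B5 → L2 miss [-]
  4 | W B4 → L1 hit [D]
  5 | R B1 → L1 miss wb→B4 [-]
  6 | W B5 → L2 hit [D]
  7 | R B5 → L2 hit [D]
  8 | R B4 → L1 miss [-]

WB = [1, 4]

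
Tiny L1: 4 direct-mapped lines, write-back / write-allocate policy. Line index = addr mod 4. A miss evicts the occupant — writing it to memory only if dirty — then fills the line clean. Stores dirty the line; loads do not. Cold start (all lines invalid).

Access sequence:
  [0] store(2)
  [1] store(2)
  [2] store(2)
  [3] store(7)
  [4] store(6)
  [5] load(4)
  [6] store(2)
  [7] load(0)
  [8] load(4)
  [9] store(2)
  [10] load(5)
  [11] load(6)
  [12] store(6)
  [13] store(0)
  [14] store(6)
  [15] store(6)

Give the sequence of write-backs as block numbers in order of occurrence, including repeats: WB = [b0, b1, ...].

WB = [2, 6, 2]

0: W B2 → L2 miss [D]
1: W B2 → L2 hit [D]
2: W B2 → L2 hit [D]
3: W B7 → L3 miss [D]
4: W B6 → L2 miss wb→B2 [D]
5: R B4 → L0 miss [-]
6: W B2 → L2 miss wb→B6 [D]
7: R B0 → L0 miss [-]
8: R B4 → L0 miss [-]
9: W B2 → L2 hit [D]
10: R B5 → L1 miss [-]
11: R B6 → L2 miss wb→B2 [-]
12: W B6 → L2 hit [D]
13: W B0 → L0 miss [D]
14: W B6 → L2 hit [D]
15: W B6 → L2 hit [D]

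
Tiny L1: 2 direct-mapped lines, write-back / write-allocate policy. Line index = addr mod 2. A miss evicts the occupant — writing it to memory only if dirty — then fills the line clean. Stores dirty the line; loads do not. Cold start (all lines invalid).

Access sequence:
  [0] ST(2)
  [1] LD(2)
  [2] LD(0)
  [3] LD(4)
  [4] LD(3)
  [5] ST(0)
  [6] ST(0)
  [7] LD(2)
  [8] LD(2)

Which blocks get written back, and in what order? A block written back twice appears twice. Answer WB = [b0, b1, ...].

  0 | W B2 → L0 miss [D]
  1 | R B2 → L0 hit [D]
  2 | R B0 → L0 miss wb→B2 [-]
  3 | R B4 → L0 miss [-]
  4 | R B3 → L1 miss [-]
  5 | W B0 → L0 miss [D]
  6 | W B0 → L0 hit [D]
  7 | R B2 → L0 miss wb→B0 [-]
  8 | R B2 → L0 hit [-]

WB = [2, 0]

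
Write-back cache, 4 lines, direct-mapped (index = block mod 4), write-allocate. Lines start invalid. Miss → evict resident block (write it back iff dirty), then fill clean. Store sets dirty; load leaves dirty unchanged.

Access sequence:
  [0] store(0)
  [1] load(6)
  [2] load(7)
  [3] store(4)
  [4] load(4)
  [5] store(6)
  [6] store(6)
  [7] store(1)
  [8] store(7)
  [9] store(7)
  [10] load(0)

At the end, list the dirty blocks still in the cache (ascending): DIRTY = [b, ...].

DIRTY = [1, 6, 7]

  0 | W B0 → L0 miss [D]
  1 | R B6 → L2 miss [-]
  2 | R B7 → L3 miss [-]
  3 | W B4 → L0 miss wb→B0 [D]
  4 | R B4 → L0 hit [D]
  5 | W B6 → L2 hit [D]
  6 | W B6 → L2 hit [D]
  7 | W B1 → L1 miss [D]
  8 | W B7 → L3 hit [D]
  9 | W B7 → L3 hit [D]
  10 | R B0 → L0 miss wb→B4 [-]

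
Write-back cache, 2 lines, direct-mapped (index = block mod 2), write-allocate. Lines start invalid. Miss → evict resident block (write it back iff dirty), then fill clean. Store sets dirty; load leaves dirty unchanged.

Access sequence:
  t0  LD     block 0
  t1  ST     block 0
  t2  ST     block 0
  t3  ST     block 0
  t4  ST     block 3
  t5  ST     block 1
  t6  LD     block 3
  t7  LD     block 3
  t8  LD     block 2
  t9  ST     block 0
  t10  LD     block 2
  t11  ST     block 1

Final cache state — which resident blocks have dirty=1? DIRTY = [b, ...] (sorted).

DIRTY = [1]

0: R B0 → L0 miss [-]
1: W B0 → L0 hit [D]
2: W B0 → L0 hit [D]
3: W B0 → L0 hit [D]
4: W B3 → L1 miss [D]
5: W B1 → L1 miss wb→B3 [D]
6: R B3 → L1 miss wb→B1 [-]
7: R B3 → L1 hit [-]
8: R B2 → L0 miss wb→B0 [-]
9: W B0 → L0 miss [D]
10: R B2 → L0 miss wb→B0 [-]
11: W B1 → L1 miss [D]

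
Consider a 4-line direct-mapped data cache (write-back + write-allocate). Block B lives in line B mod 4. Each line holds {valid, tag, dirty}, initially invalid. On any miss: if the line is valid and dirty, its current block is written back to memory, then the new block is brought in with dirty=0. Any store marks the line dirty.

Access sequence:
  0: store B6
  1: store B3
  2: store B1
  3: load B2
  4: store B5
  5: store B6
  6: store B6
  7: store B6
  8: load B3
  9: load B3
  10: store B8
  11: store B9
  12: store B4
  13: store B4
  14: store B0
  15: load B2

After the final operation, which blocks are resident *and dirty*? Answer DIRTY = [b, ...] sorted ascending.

DIRTY = [0, 3, 9]

  0 | W B6 → L2 miss [D]
  1 | W B3 → L3 miss [D]
  2 | W B1 → L1 miss [D]
  3 | R B2 → L2 miss wb→B6 [-]
  4 | W B5 → L1 miss wb→B1 [D]
  5 | W B6 → L2 miss [D]
  6 | W B6 → L2 hit [D]
  7 | W B6 → L2 hit [D]
  8 | R B3 → L3 hit [D]
  9 | R B3 → L3 hit [D]
  10 | W B8 → L0 miss [D]
  11 | W B9 → L1 miss wb→B5 [D]
  12 | W B4 → L0 miss wb→B8 [D]
  13 | W B4 → L0 hit [D]
  14 | W B0 → L0 miss wb→B4 [D]
  15 | R B2 → L2 miss wb→B6 [-]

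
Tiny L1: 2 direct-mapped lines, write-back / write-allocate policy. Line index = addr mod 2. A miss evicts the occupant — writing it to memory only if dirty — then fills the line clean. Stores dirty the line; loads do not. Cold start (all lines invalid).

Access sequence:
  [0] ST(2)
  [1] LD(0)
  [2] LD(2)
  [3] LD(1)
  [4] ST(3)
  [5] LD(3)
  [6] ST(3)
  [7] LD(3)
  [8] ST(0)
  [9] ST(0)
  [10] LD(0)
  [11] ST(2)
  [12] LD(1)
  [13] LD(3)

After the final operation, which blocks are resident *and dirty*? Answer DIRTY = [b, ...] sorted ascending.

DIRTY = [2]

0: W B2 -> L0 miss  d=D]
1: R B0 -> L0 miss wb->B2  d=-]
2: R B2 -> L0 miss  d=-]
3: R B1 -> L1 miss  d=-]
4: W B3 -> L1 miss  d=D]
5: R B3 -> L1 hit  d=D]
6: W B3 -> L1 hit  d=D]
7: R B3 -> L1 hit  d=D]
8: W B0 -> L0 miss  d=D]
9: W B0 -> L0 hit  d=D]
10: R B0 -> L0 hit  d=D]
11: W B2 -> L0 miss wb->B0  d=D]
12: R B1 -> L1 miss wb->B3  d=-]
13: R B3 -> L1 miss  d=-]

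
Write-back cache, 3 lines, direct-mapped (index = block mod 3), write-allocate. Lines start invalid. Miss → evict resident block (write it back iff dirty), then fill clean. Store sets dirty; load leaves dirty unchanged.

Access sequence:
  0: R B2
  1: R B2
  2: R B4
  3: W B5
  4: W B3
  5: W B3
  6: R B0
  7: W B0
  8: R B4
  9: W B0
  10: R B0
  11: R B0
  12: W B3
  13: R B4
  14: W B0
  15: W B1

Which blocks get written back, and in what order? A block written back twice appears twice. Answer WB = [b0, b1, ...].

0: R B2 → L2 miss [-]
1: R B2 → L2 hit [-]
2: R B4 → L1 miss [-]
3: W B5 → L2 miss [D]
4: W B3 → L0 miss [D]
5: W B3 → L0 hit [D]
6: R B0 → L0 miss wb→B3 [-]
7: W B0 → L0 hit [D]
8: R B4 → L1 hit [-]
9: W B0 → L0 hit [D]
10: R B0 → L0 hit [D]
11: R B0 → L0 hit [D]
12: W B3 → L0 miss wb→B0 [D]
13: R B4 → L1 hit [-]
14: W B0 → L0 miss wb→B3 [D]
15: W B1 → L1 miss [D]

WB = [3, 0, 3]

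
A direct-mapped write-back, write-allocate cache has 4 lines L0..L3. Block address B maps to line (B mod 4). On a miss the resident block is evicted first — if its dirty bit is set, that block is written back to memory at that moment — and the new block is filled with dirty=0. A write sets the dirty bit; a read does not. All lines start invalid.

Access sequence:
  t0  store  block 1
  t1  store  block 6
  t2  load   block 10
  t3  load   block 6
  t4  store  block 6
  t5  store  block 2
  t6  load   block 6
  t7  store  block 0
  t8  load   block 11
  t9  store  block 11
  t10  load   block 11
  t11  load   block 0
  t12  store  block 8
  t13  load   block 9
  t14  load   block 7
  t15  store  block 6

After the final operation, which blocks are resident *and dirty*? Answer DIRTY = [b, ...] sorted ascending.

  0 | W B1 → L1 miss [D]
  1 | W B6 → L2 miss [D]
  2 | R B10 → L2 miss wb→B6 [-]
  3 | R B6 → L2 miss [-]
  4 | W B6 → L2 hit [D]
  5 | W B2 → L2 miss wb→B6 [D]
  6 | R B6 → L2 miss wb→B2 [-]
  7 | W B0 → L0 miss [D]
  8 | R B11 → L3 miss [-]
  9 | W B11 → L3 hit [D]
  10 | R B11 → L3 hit [D]
  11 | R B0 → L0 hit [D]
  12 | W B8 → L0 miss wb→B0 [D]
  13 | R B9 → L1 miss wb→B1 [-]
  14 | R B7 → L3 miss wb→B11 [-]
  15 | W B6 → L2 hit [D]

DIRTY = [6, 8]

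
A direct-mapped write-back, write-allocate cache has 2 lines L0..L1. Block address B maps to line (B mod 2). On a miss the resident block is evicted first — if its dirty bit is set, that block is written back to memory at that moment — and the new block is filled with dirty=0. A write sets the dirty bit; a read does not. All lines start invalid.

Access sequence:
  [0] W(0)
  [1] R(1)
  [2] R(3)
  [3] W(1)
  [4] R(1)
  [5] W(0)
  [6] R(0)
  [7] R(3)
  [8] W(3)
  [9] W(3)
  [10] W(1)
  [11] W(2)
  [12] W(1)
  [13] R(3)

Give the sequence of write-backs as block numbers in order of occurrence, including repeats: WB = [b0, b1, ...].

WB = [1, 3, 0, 1]

0: W B0 → L0 miss [D]
1: R B1 → L1 miss [-]
2: R B3 → L1 miss [-]
3: W B1 → L1 miss [D]
4: R B1 → L1 hit [D]
5: W B0 → L0 hit [D]
6: R B0 → L0 hit [D]
7: R B3 → L1 miss wb→B1 [-]
8: W B3 → L1 hit [D]
9: W B3 → L1 hit [D]
10: W B1 → L1 miss wb→B3 [D]
11: W B2 → L0 miss wb→B0 [D]
12: W B1 → L1 hit [D]
13: R B3 → L1 miss wb→B1 [-]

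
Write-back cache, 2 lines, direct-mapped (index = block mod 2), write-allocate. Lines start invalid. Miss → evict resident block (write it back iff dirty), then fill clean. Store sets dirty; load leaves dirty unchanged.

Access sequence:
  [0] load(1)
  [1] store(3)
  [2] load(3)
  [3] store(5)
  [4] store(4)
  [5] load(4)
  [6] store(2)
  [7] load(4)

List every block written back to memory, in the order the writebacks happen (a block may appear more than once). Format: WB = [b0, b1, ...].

WB = [3, 4, 2]

0: R B1 -> L1 miss  d=-]
1: W B3 -> L1 miss  d=D]
2: R B3 -> L1 hit  d=D]
3: W B5 -> L1 miss wb->B3  d=D]
4: W B4 -> L0 miss  d=D]
5: R B4 -> L0 hit  d=D]
6: W B2 -> L0 miss wb->B4  d=D]
7: R B4 -> L0 miss wb->B2  d=-]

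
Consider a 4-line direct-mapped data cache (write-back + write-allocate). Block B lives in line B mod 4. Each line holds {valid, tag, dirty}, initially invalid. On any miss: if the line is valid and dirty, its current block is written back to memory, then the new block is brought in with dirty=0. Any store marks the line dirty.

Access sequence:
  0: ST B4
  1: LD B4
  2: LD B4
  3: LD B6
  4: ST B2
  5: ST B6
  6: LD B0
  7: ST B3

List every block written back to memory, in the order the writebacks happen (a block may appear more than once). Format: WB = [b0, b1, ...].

  0 | W B4 → L0 miss [D]
  1 | R B4 → L0 hit [D]
  2 | R B4 → L0 hit [D]
  3 | R B6 → L2 miss [-]
  4 | W B2 → L2 miss [D]
  5 | W B6 → L2 miss wb→B2 [D]
  6 | R B0 → L0 miss wb→B4 [-]
  7 | W B3 → L3 miss [D]

WB = [2, 4]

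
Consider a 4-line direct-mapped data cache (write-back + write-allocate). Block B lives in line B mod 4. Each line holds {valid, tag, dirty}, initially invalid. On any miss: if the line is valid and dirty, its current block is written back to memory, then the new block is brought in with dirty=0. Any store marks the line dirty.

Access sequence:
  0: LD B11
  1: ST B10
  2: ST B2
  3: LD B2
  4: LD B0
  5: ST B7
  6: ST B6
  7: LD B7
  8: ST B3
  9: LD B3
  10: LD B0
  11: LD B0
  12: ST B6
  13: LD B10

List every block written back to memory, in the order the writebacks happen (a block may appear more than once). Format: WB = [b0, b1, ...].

WB = [10, 2, 7, 6]

0: R B11 -> L3 miss  d=-]
1: W B10 -> L2 miss  d=D]
2: W B2 -> L2 miss wb->B10  d=D]
3: R B2 -> L2 hit  d=D]
4: R B0 -> L0 miss  d=-]
5: W B7 -> L3 miss  d=D]
6: W B6 -> L2 miss wb->B2  d=D]
7: R B7 -> L3 hit  d=D]
8: W B3 -> L3 miss wb->B7  d=D]
9: R B3 -> L3 hit  d=D]
10: R B0 -> L0 hit  d=-]
11: R B0 -> L0 hit  d=-]
12: W B6 -> L2 hit  d=D]
13: R B10 -> L2 miss wb->B6  d=-]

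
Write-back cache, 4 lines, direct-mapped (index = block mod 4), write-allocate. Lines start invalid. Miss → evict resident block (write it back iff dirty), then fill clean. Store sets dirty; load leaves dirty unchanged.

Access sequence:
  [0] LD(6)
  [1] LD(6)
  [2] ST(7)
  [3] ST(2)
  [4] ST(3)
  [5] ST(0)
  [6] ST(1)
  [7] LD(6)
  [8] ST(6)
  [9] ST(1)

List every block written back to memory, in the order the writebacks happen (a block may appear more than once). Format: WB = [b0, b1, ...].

WB = [7, 2]

  0 | R B6 → L2 miss [-]
  1 | R B6 → L2 hit [-]
  2 | W B7 → L3 miss [D]
  3 | W B2 → L2 miss [D]
  4 | W B3 → L3 miss wb→B7 [D]
  5 | W B0 → L0 miss [D]
  6 | W B1 → L1 miss [D]
  7 | R B6 → L2 miss wb→B2 [-]
  8 | W B6 → L2 hit [D]
  9 | W B1 → L1 hit [D]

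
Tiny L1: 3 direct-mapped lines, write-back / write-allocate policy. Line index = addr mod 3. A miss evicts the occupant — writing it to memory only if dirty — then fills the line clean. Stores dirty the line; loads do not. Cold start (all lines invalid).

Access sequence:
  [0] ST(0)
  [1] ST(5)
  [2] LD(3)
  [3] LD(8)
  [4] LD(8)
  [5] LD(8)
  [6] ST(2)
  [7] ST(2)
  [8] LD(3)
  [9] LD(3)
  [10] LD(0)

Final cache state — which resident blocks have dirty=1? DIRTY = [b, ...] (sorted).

DIRTY = [2]

0: W B0 -> L0 miss  d=D]
1: W B5 -> L2 miss  d=D]
2: R B3 -> L0 miss wb->B0  d=-]
3: R B8 -> L2 miss wb->B5  d=-]
4: R B8 -> L2 hit  d=-]
5: R B8 -> L2 hit  d=-]
6: W B2 -> L2 miss  d=D]
7: W B2 -> L2 hit  d=D]
8: R B3 -> L0 hit  d=-]
9: R B3 -> L0 hit  d=-]
10: R B0 -> L0 miss  d=-]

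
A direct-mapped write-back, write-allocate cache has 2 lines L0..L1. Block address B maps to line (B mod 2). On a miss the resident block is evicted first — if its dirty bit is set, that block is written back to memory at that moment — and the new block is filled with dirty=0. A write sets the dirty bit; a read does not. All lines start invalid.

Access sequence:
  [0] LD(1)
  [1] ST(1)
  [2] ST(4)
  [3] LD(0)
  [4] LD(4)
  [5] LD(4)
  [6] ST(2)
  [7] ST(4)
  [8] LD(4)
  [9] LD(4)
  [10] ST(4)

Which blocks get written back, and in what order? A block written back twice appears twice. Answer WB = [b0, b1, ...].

WB = [4, 2]

0: R B1 → L1 miss [-]
1: W B1 → L1 hit [D]
2: W B4 → L0 miss [D]
3: R B0 → L0 miss wb→B4 [-]
4: R B4 → L0 miss [-]
5: R B4 → L0 hit [-]
6: W B2 → L0 miss [D]
7: W B4 → L0 miss wb→B2 [D]
8: R B4 → L0 hit [D]
9: R B4 → L0 hit [D]
10: W B4 → L0 hit [D]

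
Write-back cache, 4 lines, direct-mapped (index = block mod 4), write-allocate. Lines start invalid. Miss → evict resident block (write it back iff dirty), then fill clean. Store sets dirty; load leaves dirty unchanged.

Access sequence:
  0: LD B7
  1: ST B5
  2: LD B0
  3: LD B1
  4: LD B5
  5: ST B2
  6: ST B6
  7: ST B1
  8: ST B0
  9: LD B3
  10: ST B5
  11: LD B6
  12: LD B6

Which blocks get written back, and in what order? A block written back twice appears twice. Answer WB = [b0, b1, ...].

0: R B7 -> L3 miss  d=-]
1: W B5 -> L1 miss  d=D]
2: R B0 -> L0 miss  d=-]
3: R B1 -> L1 miss wb->B5  d=-]
4: R B5 -> L1 miss  d=-]
5: W B2 -> L2 miss  d=D]
6: W B6 -> L2 miss wb->B2  d=D]
7: W B1 -> L1 miss  d=D]
8: W B0 -> L0 hit  d=D]
9: R B3 -> L3 miss  d=-]
10: W B5 -> L1 miss wb->B1  d=D]
11: R B6 -> L2 hit  d=D]
12: R B6 -> L2 hit  d=D]

WB = [5, 2, 1]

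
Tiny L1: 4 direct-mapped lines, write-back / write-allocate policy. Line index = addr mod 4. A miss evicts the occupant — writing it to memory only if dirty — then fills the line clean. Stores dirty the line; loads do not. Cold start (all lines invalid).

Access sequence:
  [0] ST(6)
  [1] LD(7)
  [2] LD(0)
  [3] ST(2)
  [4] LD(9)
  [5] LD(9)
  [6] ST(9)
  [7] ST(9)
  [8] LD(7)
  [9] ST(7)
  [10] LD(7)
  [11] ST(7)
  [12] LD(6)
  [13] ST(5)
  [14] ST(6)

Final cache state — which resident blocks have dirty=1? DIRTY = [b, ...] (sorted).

DIRTY = [5, 6, 7]

  0 | W B6 → L2 miss [D]
  1 | R B7 → L3 miss [-]
  2 | R B0 → L0 miss [-]
  3 | W B2 → L2 miss wb→B6 [D]
  4 | R B9 → L1 miss [-]
  5 | R B9 → L1 hit [-]
  6 | W B9 → L1 hit [D]
  7 | W B9 → L1 hit [D]
  8 | R B7 → L3 hit [-]
  9 | W B7 → L3 hit [D]
  10 | R B7 → L3 hit [D]
  11 | W B7 → L3 hit [D]
  12 | R B6 → L2 miss wb→B2 [-]
  13 | W B5 → L1 miss wb→B9 [D]
  14 | W B6 → L2 hit [D]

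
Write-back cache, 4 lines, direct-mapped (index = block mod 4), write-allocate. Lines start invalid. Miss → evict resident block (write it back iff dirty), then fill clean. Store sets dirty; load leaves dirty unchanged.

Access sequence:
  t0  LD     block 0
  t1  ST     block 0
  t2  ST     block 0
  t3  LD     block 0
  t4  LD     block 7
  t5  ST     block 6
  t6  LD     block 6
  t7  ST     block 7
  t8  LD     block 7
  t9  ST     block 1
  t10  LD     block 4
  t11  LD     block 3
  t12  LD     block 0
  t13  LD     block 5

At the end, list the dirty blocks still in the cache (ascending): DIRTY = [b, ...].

DIRTY = [6]

  0 | R B0 → L0 miss [-]
  1 | W B0 → L0 hit [D]
  2 | W B0 → L0 hit [D]
  3 | R B0 → L0 hit [D]
  4 | R B7 → L3 miss [-]
  5 | W B6 → L2 miss [D]
  6 | R B6 → L2 hit [D]
  7 | W B7 → L3 hit [D]
  8 | R B7 → L3 hit [D]
  9 | W B1 → L1 miss [D]
  10 | R B4 → L0 miss wb→B0 [-]
  11 | R B3 → L3 miss wb→B7 [-]
  12 | R B0 → L0 miss [-]
  13 | R B5 → L1 miss wb→B1 [-]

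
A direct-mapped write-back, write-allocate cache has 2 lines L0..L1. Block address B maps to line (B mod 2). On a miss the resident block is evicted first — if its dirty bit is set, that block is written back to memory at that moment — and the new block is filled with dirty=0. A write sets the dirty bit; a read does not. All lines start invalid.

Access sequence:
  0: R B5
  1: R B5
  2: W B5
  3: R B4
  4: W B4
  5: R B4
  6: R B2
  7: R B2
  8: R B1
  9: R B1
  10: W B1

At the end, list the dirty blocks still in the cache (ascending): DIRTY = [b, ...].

DIRTY = [1]

0: R B5 → L1 miss [-]
1: R B5 → L1 hit [-]
2: W B5 → L1 hit [D]
3: R B4 → L0 miss [-]
4: W B4 → L0 hit [D]
5: R B4 → L0 hit [D]
6: R B2 → L0 miss wb→B4 [-]
7: R B2 → L0 hit [-]
8: R B1 → L1 miss wb→B5 [-]
9: R B1 → L1 hit [-]
10: W B1 → L1 hit [D]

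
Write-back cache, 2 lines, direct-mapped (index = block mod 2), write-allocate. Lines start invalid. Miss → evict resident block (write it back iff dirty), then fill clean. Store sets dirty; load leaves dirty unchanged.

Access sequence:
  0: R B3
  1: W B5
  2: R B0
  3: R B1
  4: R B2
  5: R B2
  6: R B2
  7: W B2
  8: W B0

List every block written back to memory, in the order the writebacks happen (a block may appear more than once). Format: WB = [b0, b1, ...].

0: R B3 -> L1 miss  d=-]
1: W B5 -> L1 miss  d=D]
2: R B0 -> L0 miss  d=-]
3: R B1 -> L1 miss wb->B5  d=-]
4: R B2 -> L0 miss  d=-]
5: R B2 -> L0 hit  d=-]
6: R B2 -> L0 hit  d=-]
7: W B2 -> L0 hit  d=D]
8: W B0 -> L0 miss wb->B2  d=D]

WB = [5, 2]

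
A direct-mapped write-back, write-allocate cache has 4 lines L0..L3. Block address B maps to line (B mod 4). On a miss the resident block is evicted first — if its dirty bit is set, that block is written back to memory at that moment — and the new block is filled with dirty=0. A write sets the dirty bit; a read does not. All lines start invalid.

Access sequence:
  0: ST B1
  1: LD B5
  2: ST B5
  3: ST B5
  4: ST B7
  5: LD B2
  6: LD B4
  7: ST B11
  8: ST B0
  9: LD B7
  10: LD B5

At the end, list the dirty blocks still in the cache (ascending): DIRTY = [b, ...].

DIRTY = [0, 5]

0: W B1 → L1 miss [D]
1: R B5 → L1 miss wb→B1 [-]
2: W B5 → L1 hit [D]
3: W B5 → L1 hit [D]
4: W B7 → L3 miss [D]
5: R B2 → L2 miss [-]
6: R B4 → L0 miss [-]
7: W B11 → L3 miss wb→B7 [D]
8: W B0 → L0 miss [D]
9: R B7 → L3 miss wb→B11 [-]
10: R B5 → L1 hit [D]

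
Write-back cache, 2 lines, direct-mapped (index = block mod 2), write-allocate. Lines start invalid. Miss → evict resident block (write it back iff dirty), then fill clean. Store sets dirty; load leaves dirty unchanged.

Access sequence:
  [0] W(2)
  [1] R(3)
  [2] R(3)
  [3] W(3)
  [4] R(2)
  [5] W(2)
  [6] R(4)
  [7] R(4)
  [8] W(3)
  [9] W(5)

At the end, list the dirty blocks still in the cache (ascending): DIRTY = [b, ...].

DIRTY = [5]

0: W B2 -> L0 miss  d=D]
1: R B3 -> L1 miss  d=-]
2: R B3 -> L1 hit  d=-]
3: W B3 -> L1 hit  d=D]
4: R B2 -> L0 hit  d=D]
5: W B2 -> L0 hit  d=D]
6: R B4 -> L0 miss wb->B2  d=-]
7: R B4 -> L0 hit  d=-]
8: W B3 -> L1 hit  d=D]
9: W B5 -> L1 miss wb->B3  d=D]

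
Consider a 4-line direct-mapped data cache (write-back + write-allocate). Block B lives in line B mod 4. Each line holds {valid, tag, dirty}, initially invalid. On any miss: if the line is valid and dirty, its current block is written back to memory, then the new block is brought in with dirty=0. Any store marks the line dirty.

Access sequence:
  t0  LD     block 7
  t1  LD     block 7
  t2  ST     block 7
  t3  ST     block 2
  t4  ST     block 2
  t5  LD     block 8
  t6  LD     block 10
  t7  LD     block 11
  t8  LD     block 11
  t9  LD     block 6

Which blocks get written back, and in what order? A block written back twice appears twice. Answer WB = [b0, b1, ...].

WB = [2, 7]

0: R B7 → L3 miss [-]
1: R B7 → L3 hit [-]
2: W B7 → L3 hit [D]
3: W B2 → L2 miss [D]
4: W B2 → L2 hit [D]
5: R B8 → L0 miss [-]
6: R B10 → L2 miss wb→B2 [-]
7: R B11 → L3 miss wb→B7 [-]
8: R B11 → L3 hit [-]
9: R B6 → L2 miss [-]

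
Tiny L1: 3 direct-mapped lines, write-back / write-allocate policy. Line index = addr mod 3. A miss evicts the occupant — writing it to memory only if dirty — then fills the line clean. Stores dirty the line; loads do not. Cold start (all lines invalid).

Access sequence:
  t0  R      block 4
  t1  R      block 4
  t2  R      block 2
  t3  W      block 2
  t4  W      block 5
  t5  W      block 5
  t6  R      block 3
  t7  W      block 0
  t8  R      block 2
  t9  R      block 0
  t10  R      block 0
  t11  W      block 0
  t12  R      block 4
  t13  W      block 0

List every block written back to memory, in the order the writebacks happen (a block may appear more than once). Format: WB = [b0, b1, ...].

WB = [2, 5]

  0 | R B4 → L1 miss [-]
  1 | R B4 → L1 hit [-]
  2 | R B2 → L2 miss [-]
  3 | W B2 → L2 hit [D]
  4 | W B5 → L2 miss wb→B2 [D]
  5 | W B5 → L2 hit [D]
  6 | R B3 → L0 miss [-]
  7 | W B0 → L0 miss [D]
  8 | R B2 → L2 miss wb→B5 [-]
  9 | R B0 → L0 hit [D]
  10 | R B0 → L0 hit [D]
  11 | W B0 → L0 hit [D]
  12 | R B4 → L1 hit [-]
  13 | W B0 → L0 hit [D]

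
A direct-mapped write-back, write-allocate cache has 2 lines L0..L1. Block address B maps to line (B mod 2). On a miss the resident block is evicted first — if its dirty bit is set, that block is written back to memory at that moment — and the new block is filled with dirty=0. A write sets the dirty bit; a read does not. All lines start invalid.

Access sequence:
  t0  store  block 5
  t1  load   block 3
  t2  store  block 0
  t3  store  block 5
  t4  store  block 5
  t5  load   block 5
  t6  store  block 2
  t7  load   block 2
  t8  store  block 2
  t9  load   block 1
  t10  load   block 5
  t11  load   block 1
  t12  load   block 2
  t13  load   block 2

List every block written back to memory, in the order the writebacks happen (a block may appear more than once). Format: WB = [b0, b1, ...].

0: W B5 → L1 miss [D]
1: R B3 → L1 miss wb→B5 [-]
2: W B0 → L0 miss [D]
3: W B5 → L1 miss [D]
4: W B5 → L1 hit [D]
5: R B5 → L1 hit [D]
6: W B2 → L0 miss wb→B0 [D]
7: R B2 → L0 hit [D]
8: W B2 → L0 hit [D]
9: R B1 → L1 miss wb→B5 [-]
10: R B5 → L1 miss [-]
11: R B1 → L1 miss [-]
12: R B2 → L0 hit [D]
13: R B2 → L0 hit [D]

WB = [5, 0, 5]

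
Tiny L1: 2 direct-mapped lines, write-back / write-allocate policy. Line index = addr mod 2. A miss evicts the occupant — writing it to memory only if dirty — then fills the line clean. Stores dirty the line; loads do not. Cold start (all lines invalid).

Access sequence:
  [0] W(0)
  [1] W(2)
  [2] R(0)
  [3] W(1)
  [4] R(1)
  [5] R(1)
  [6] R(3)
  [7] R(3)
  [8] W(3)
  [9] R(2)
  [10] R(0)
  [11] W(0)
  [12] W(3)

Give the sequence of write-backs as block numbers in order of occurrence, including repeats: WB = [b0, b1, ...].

0: W B0 → L0 miss [D]
1: W B2 → L0 miss wb→B0 [D]
2: R B0 → L0 miss wb→B2 [-]
3: W B1 → L1 miss [D]
4: R B1 → L1 hit [D]
5: R B1 → L1 hit [D]
6: R B3 → L1 miss wb→B1 [-]
7: R B3 → L1 hit [-]
8: W B3 → L1 hit [D]
9: R B2 → L0 miss [-]
10: R B0 → L0 miss [-]
11: W B0 → L0 hit [D]
12: W B3 → L1 hit [D]

WB = [0, 2, 1]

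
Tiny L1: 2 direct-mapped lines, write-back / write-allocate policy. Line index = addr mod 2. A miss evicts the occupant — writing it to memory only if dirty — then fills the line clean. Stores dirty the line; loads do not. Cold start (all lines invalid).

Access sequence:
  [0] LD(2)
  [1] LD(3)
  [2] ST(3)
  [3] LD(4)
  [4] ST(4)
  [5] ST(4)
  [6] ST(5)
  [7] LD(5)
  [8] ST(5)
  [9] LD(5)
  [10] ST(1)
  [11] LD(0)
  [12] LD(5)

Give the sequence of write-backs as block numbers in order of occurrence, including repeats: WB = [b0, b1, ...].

WB = [3, 5, 4, 1]

0: R B2 → L0 miss [-]
1: R B3 → L1 miss [-]
2: W B3 → L1 hit [D]
3: R B4 → L0 miss [-]
4: W B4 → L0 hit [D]
5: W B4 → L0 hit [D]
6: W B5 → L1 miss wb→B3 [D]
7: R B5 → L1 hit [D]
8: W B5 → L1 hit [D]
9: R B5 → L1 hit [D]
10: W B1 → L1 miss wb→B5 [D]
11: R B0 → L0 miss wb→B4 [-]
12: R B5 → L1 miss wb→B1 [-]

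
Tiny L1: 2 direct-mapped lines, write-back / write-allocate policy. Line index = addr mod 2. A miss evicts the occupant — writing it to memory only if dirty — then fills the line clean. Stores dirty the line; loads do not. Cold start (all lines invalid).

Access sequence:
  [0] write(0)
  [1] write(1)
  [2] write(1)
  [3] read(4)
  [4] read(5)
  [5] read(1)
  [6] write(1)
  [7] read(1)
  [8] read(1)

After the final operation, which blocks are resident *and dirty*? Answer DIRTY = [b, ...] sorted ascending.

DIRTY = [1]

0: W B0 -> L0 miss  d=D]
1: W B1 -> L1 miss  d=D]
2: W B1 -> L1 hit  d=D]
3: R B4 -> L0 miss wb->B0  d=-]
4: R B5 -> L1 miss wb->B1  d=-]
5: R B1 -> L1 miss  d=-]
6: W B1 -> L1 hit  d=D]
7: R B1 -> L1 hit  d=D]
8: R B1 -> L1 hit  d=D]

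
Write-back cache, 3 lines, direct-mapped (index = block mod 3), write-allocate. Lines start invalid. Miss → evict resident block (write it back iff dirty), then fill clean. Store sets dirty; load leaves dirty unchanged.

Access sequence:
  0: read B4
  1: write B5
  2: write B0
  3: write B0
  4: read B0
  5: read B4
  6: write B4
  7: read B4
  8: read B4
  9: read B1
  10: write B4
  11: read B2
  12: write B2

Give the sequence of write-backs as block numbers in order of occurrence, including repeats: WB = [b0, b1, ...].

  0 | R B4 → L1 miss [-]
  1 | W B5 → L2 miss [D]
  2 | W B0 → L0 miss [D]
  3 | W B0 → L0 hit [D]
  4 | R B0 → L0 hit [D]
  5 | R B4 → L1 hit [-]
  6 | W B4 → L1 hit [D]
  7 | R B4 → L1 hit [D]
  8 | R B4 → L1 hit [D]
  9 | R B1 → L1 miss wb→B4 [-]
  10 | W B4 → L1 miss [D]
  11 | R B2 → L2 miss wb→B5 [-]
  12 | W B2 → L2 hit [D]

WB = [4, 5]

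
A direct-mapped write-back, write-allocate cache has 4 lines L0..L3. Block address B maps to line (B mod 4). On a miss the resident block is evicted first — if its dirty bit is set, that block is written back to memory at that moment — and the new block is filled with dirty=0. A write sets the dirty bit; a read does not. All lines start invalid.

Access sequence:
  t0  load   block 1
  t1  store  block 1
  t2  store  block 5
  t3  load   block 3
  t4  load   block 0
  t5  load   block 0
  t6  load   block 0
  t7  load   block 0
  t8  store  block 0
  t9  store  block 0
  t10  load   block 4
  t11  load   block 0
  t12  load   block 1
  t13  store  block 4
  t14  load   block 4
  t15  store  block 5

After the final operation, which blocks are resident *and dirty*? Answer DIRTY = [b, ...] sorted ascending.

DIRTY = [4, 5]

0: R B1 → L1 miss [-]
1: W B1 → L1 hit [D]
2: W B5 → L1 miss wb→B1 [D]
3: R B3 → L3 miss [-]
4: R B0 → L0 miss [-]
5: R B0 → L0 hit [-]
6: R B0 → L0 hit [-]
7: R B0 → L0 hit [-]
8: W B0 → L0 hit [D]
9: W B0 → L0 hit [D]
10: R B4 → L0 miss wb→B0 [-]
11: R B0 → L0 miss [-]
12: R B1 → L1 miss wb→B5 [-]
13: W B4 → L0 miss [D]
14: R B4 → L0 hit [D]
15: W B5 → L1 miss [D]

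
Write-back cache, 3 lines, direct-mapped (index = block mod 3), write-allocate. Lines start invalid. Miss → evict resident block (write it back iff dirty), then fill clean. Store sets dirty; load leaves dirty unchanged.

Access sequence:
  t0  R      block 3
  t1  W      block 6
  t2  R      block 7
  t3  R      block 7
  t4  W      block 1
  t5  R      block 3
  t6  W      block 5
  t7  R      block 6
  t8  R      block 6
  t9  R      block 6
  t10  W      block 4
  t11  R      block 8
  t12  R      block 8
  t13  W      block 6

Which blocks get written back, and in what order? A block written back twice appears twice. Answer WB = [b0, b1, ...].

WB = [6, 1, 5]

0: R B3 -> L0 miss  d=-]
1: W B6 -> L0 miss  d=D]
2: R B7 -> L1 miss  d=-]
3: R B7 -> L1 hit  d=-]
4: W B1 -> L1 miss  d=D]
5: R B3 -> L0 miss wb->B6  d=-]
6: W B5 -> L2 miss  d=D]
7: R B6 -> L0 miss  d=-]
8: R B6 -> L0 hit  d=-]
9: R B6 -> L0 hit  d=-]
10: W B4 -> L1 miss wb->B1  d=D]
11: R B8 -> L2 miss wb->B5  d=-]
12: R B8 -> L2 hit  d=-]
13: W B6 -> L0 hit  d=D]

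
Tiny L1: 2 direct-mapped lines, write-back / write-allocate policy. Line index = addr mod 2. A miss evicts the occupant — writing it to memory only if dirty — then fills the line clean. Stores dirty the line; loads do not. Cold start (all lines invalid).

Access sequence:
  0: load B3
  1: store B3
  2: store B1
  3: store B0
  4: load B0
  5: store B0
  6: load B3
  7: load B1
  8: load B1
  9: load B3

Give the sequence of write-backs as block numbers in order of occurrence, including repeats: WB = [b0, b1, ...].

0: R B3 -> L1 miss  d=-]
1: W B3 -> L1 hit  d=D]
2: W B1 -> L1 miss wb->B3  d=D]
3: W B0 -> L0 miss  d=D]
4: R B0 -> L0 hit  d=D]
5: W B0 -> L0 hit  d=D]
6: R B3 -> L1 miss wb->B1  d=-]
7: R B1 -> L1 miss  d=-]
8: R B1 -> L1 hit  d=-]
9: R B3 -> L1 miss  d=-]

WB = [3, 1]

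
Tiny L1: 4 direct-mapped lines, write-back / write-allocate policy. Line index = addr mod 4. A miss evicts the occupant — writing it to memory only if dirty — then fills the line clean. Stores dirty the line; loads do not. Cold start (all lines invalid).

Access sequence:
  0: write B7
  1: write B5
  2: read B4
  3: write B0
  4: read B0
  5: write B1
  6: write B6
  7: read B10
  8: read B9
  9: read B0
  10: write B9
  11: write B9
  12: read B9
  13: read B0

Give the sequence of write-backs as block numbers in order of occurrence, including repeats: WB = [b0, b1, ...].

0: W B7 → L3 miss [D]
1: W B5 → L1 miss [D]
2: R B4 → L0 miss [-]
3: W B0 → L0 miss [D]
4: R B0 → L0 hit [D]
5: W B1 → L1 miss wb→B5 [D]
6: W B6 → L2 miss [D]
7: R B10 → L2 miss wb→B6 [-]
8: R B9 → L1 miss wb→B1 [-]
9: R B0 → L0 hit [D]
10: W B9 → L1 hit [D]
11: W B9 → L1 hit [D]
12: R B9 → L1 hit [D]
13: R B0 → L0 hit [D]

WB = [5, 6, 1]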